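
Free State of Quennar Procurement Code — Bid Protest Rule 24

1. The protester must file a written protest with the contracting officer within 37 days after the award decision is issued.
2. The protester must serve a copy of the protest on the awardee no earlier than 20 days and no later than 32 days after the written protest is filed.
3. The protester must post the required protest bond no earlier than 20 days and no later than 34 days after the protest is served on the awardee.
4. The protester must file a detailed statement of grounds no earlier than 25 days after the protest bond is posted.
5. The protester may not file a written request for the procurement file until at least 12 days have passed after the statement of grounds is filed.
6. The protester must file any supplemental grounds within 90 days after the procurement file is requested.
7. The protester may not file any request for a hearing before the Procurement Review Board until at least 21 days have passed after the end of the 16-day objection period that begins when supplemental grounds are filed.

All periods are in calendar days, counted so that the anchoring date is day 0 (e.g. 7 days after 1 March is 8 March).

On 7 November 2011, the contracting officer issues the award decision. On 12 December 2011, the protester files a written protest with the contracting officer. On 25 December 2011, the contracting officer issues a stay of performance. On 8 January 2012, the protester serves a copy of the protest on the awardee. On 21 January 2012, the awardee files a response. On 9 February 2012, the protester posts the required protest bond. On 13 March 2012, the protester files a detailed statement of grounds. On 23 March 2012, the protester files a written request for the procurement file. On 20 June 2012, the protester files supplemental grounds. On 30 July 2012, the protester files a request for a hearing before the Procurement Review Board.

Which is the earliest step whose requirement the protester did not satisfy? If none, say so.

Step 1 — counting 37 days from 7 November 2011 (when the award decision is issued) gives a deadline of 14 December 2011; done 12 December 2011 — timely.
Step 2 — 20 and 32 days from 12 December 2011 (when the written protest is filed) are 1 January 2012 and 13 January 2012 respectively; done 8 January 2012, which is between those dates.
Step 3 — 20 and 34 days from 8 January 2012 (when the protest is served on the awardee) are 28 January 2012 and 11 February 2012 respectively; done 9 February 2012, which is between those dates.
Step 4 — must wait 25 days from 9 February 2012 (when the protest bond is posted), so not before 5 March 2012; 13 March 2012 is on or after that date.
Step 5 — must wait 12 days from 13 March 2012 (when the statement of grounds is filed), so not before 25 March 2012; done 23 March 2012 — 2 days too early.
That is the first point of non-compliance.

Step 5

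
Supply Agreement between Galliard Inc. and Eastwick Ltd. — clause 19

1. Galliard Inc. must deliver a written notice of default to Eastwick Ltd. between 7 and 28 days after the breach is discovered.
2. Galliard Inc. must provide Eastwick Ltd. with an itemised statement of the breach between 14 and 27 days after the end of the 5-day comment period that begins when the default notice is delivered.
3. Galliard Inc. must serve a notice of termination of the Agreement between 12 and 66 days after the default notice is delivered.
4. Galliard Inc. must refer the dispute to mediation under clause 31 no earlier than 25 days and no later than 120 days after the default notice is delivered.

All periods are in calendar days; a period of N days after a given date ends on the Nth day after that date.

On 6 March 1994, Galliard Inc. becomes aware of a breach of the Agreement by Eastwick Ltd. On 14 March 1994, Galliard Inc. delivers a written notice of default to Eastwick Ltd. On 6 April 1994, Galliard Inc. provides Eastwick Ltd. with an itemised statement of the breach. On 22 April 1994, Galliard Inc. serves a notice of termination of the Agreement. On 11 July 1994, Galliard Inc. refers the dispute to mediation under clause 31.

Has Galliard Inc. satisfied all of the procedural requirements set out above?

Yes

(1) the permitted window runs from 6 March 1994 + 7 = 13 March 1994 to 6 March 1994 + 28 = 3 April 1994; done 14 March 1994, which is between those dates.
(2) the permitted window runs from 19 March 1994 + 14 = 2 April 1994 to 19 March 1994 + 27 = 15 April 1994; 6 April 1994 falls inside that range.
(3) the permitted window runs from 14 March 1994 + 12 = 26 March 1994 to 14 March 1994 + 66 = 19 May 1994; done 22 April 1994, which is between those dates.
(4) the permitted window runs from 14 March 1994 + 25 = 8 April 1994 to 14 March 1994 + 120 = 12 July 1994; 11 July 1994 falls inside that range.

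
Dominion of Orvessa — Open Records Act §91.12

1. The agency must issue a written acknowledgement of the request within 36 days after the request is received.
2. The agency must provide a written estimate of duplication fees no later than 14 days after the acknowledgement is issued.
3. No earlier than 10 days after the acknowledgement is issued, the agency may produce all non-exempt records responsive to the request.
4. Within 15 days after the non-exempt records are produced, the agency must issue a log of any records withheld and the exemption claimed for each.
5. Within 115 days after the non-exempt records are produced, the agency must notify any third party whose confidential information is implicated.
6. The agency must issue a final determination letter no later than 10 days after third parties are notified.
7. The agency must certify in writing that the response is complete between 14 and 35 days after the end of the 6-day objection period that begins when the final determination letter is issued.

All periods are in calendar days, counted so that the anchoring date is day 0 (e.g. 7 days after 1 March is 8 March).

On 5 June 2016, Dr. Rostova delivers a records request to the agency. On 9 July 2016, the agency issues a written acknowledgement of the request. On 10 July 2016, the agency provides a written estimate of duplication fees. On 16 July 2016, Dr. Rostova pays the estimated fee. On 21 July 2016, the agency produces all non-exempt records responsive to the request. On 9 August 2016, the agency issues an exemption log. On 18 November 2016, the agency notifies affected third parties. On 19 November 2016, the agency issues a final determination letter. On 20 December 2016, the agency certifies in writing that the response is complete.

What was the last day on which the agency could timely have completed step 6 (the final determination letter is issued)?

28 November 2016

Step 6 runs from 18 November 2016, when third parties are notified. 10 days after 18 November 2016 is 28 November 2016.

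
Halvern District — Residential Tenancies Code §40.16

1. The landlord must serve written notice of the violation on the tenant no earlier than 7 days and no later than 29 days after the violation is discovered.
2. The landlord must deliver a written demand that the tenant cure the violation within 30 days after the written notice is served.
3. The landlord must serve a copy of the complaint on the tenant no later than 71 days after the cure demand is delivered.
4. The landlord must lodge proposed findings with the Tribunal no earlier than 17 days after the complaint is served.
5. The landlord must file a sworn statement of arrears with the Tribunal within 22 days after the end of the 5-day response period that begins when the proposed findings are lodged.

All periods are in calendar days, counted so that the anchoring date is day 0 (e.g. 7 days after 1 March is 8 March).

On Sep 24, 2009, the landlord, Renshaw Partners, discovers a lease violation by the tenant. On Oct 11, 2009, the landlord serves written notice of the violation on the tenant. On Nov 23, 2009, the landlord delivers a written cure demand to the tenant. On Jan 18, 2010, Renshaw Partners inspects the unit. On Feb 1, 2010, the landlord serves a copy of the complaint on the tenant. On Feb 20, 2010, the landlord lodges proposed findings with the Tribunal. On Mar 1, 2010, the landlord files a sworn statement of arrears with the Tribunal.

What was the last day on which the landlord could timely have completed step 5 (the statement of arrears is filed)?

The proposed findings are lodged on Feb 20, 2010; the 5-day response period therefore ends Feb 25, 2010, and step 5 runs from that date. 22 days after Feb 25, 2010 is Mar 19, 2010.

Mar 19, 2010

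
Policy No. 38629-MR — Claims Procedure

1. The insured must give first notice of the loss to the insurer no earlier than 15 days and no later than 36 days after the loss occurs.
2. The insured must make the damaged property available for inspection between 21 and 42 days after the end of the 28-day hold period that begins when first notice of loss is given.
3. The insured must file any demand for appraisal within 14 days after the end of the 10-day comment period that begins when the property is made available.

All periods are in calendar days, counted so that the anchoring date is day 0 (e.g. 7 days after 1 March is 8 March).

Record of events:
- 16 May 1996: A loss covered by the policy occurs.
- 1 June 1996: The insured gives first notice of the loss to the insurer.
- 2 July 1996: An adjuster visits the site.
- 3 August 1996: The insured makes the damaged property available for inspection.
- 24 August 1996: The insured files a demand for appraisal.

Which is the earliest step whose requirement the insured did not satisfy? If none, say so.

None — every step was satisfied

(1) the permitted window runs from 16 May 1996 + 15 = 31 May 1996 to 16 May 1996 + 36 = 21 June 1996; done 1 June 1996, which is between those dates.
(2) the permitted window runs from 29 June 1996 + 21 = 20 July 1996 to 29 June 1996 + 42 = 10 August 1996; 3 August 1996 falls inside that range.
(3) due by 13 August 1996 + 14 days = 27 August 1996; completed 24 August 1996, before the deadline.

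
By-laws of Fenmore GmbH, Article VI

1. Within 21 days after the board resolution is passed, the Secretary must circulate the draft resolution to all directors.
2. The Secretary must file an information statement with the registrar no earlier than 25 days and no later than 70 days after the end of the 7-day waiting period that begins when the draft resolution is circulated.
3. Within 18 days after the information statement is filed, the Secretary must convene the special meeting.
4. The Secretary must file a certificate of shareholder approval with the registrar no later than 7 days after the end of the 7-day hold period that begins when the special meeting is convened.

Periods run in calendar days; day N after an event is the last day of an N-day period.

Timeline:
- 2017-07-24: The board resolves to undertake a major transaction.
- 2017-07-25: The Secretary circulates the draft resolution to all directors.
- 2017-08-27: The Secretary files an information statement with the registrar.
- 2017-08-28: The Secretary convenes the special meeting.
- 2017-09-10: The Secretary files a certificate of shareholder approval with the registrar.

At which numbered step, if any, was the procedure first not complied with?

(1) due by 2017-07-24 + 21 days = 2017-08-14; completed 2017-07-25, before the deadline.
(2) the permitted window runs from 2017-08-01 + 25 = 2017-08-26 to 2017-08-01 + 70 = 2017-10-10; done 2017-08-27, which is between those dates.
(3) due by 2017-08-27 + 18 days = 2017-09-14; completed 2017-08-28, before the deadline.
(4) due by 2017-09-04 + 7 days = 2017-09-11; 2017-09-10 is within that limit.

None — every step was satisfied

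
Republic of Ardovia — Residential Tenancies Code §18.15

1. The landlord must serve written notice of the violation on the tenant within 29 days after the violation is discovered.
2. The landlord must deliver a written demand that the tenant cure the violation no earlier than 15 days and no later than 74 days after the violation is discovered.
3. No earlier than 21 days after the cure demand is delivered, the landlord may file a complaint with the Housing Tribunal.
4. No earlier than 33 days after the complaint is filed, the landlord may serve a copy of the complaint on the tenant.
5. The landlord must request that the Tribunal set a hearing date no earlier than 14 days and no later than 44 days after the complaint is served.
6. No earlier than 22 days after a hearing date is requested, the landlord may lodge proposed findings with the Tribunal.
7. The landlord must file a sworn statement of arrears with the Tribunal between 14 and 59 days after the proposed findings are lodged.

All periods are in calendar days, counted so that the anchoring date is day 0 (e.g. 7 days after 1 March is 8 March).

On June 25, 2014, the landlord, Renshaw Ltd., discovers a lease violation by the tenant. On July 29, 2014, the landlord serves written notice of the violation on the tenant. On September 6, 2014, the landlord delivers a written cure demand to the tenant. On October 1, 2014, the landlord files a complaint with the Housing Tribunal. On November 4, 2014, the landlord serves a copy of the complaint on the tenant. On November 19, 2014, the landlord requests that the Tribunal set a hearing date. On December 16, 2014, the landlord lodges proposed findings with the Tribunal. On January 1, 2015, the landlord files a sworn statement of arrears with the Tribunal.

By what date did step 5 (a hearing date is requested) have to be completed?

December 18, 2014

Step 5 runs from November 4, 2014, when the complaint is served. The window is 14–44 days after November 4, 2014; it closes on December 18, 2014.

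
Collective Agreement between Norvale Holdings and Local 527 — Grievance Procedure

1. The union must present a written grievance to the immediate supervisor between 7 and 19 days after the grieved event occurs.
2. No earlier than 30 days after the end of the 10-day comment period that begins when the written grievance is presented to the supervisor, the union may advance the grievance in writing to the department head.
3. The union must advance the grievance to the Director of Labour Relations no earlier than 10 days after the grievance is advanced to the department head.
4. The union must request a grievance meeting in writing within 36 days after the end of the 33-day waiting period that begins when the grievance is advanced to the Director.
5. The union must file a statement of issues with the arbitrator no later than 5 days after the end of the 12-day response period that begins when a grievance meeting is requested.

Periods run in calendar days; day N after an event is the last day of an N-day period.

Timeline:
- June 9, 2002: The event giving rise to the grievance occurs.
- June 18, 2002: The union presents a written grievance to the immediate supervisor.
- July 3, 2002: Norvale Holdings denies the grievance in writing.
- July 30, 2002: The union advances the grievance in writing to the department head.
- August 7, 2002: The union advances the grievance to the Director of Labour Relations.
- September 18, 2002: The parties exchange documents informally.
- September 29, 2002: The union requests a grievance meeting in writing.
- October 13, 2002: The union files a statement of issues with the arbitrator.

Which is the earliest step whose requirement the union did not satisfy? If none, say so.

Step 1: the window is 7–19 days after June 9, 2002 (when the grieved event occurs), so June 16, 2002 through June 28, 2002; done June 18, 2002, which is between those dates.
Step 2: the earliest permitted date is 30 days after June 28, 2002 (end of the 10-day comment period, which began when the written grievance is presented to the supervisor on June 18, 2002), i.e. July 28, 2002; July 30, 2002 is on or after that date.
Step 3: the earliest permitted date is 10 days after July 30, 2002 (when the grievance is advanced to the department head), i.e. August 9, 2002; acted on August 7, 2002, 2 days prematurely.

Step 3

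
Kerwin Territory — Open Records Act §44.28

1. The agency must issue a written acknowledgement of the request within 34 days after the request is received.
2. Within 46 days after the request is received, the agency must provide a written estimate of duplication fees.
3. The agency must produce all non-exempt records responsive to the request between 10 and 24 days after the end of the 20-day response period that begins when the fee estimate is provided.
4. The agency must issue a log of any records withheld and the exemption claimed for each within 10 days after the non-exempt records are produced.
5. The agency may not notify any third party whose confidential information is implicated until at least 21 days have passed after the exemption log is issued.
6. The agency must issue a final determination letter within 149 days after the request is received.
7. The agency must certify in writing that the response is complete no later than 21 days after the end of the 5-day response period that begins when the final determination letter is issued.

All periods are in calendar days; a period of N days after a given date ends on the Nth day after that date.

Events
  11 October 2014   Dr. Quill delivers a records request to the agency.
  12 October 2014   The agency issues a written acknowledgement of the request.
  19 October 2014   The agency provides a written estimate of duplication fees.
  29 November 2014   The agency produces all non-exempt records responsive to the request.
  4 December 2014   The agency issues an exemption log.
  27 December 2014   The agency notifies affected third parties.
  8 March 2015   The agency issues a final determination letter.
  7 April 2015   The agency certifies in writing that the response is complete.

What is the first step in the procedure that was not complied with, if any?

Step 7

Step 1: 34 days after 11 October 2014 (when the request is received) is 14 November 2014; done 12 October 2014 — timely.
Step 2: 46 days after 11 October 2014 (when the request is received) is 26 November 2014; done 19 October 2014 — timely.
Step 3: the window is 10–24 days after 8 November 2014 (end of the 20-day response period, which began when the fee estimate is provided on 19 October 2014), so 18 November 2014 through 2 December 2014; 29 November 2014 falls inside that range.
Step 4: 10 days after 29 November 2014 (when the non-exempt records are produced) is 9 December 2014; 4 December 2014 is within that limit.
Step 5: the earliest permitted date is 21 days after 4 December 2014 (when the exemption log is issued), i.e. 25 December 2014; 27 December 2014 is on or after that date.
Step 6: 149 days after 11 October 2014 (when the request is received) is 9 March 2015; 8 March 2015 is within that limit.
Step 7: 21 days after 13 March 2015 (end of the 5-day response period, which began when the final determination letter is issued on 8 March 2015) is 3 April 2015; 7 April 2015 misses that deadline by 4 days.
The analysis stops there.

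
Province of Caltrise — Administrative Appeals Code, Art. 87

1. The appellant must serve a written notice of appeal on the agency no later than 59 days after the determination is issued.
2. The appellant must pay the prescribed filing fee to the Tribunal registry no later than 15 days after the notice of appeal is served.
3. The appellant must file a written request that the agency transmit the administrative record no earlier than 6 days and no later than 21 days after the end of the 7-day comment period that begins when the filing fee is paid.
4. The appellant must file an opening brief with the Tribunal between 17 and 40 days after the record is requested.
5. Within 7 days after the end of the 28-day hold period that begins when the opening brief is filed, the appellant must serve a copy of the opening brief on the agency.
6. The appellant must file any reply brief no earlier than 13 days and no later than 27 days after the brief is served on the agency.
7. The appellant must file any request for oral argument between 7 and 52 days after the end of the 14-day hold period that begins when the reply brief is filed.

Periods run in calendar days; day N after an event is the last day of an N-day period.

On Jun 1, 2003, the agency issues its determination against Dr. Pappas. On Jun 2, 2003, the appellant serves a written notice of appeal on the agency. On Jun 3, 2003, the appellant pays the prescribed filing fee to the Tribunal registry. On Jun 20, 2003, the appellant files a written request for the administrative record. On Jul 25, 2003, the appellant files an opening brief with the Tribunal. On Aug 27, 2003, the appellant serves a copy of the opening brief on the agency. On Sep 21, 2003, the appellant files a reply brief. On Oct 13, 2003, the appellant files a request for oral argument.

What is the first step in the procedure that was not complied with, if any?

Step 1: 59 days after Jun 1, 2003 (when the determination is issued) is Jul 30, 2003; completed Jun 2, 2003, before the deadline.
Step 2: 15 days after Jun 2, 2003 (when the notice of appeal is served) is Jun 17, 2003; completed Jun 3, 2003, before the deadline.
Step 3: the window is 6–21 days after Jun 10, 2003 (end of the 7-day comment period, which began when the filing fee is paid on Jun 3, 2003), so Jun 16, 2003 through Jul 1, 2003; done Jun 20, 2003 — within the window.
Step 4: the window is 17–40 days after Jun 20, 2003 (when the record is requested), so Jul 7, 2003 through Jul 30, 2003; done Jul 25, 2003 — within the window.
Step 5: 7 days after Aug 22, 2003 (end of the 28-day hold period, which began when the opening brief is filed on Jul 25, 2003) is Aug 29, 2003; Aug 27, 2003 is within that limit.
Step 6: the window is 13–27 days after Aug 27, 2003 (when the brief is served on the agency), so Sep 9, 2003 through Sep 23, 2003; done Sep 21, 2003, which is between those dates.
Step 7: the window is 7–52 days after Oct 5, 2003 (end of the 14-day hold period, which began when the reply brief is filed on Sep 21, 2003), so Oct 12, 2003 through Nov 26, 2003; done Oct 13, 2003, which is between those dates.

None — every step was satisfied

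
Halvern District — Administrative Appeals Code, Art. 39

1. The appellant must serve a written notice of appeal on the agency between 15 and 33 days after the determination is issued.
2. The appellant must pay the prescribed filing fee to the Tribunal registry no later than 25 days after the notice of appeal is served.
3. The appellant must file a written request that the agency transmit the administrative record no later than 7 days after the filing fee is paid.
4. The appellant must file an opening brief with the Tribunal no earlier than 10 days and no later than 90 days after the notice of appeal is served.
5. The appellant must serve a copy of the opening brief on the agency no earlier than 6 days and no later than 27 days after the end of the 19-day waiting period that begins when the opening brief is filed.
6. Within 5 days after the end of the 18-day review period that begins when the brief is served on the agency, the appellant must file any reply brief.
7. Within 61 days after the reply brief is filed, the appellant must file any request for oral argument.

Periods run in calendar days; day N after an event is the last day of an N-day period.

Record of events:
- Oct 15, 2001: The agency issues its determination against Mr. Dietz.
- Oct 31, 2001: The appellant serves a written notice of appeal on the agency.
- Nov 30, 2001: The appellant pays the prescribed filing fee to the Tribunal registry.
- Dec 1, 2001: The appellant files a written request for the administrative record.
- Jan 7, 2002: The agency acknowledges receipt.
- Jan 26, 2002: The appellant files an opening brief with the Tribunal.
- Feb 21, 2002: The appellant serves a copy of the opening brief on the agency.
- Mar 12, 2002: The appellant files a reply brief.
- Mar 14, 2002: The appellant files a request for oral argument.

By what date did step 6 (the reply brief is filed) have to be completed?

Mar 16, 2002

The brief is served on the agency on Feb 21, 2002; the 18-day review period therefore ends Mar 11, 2002, and step 6 runs from that date. 5 days after Mar 11, 2002 is Mar 16, 2002.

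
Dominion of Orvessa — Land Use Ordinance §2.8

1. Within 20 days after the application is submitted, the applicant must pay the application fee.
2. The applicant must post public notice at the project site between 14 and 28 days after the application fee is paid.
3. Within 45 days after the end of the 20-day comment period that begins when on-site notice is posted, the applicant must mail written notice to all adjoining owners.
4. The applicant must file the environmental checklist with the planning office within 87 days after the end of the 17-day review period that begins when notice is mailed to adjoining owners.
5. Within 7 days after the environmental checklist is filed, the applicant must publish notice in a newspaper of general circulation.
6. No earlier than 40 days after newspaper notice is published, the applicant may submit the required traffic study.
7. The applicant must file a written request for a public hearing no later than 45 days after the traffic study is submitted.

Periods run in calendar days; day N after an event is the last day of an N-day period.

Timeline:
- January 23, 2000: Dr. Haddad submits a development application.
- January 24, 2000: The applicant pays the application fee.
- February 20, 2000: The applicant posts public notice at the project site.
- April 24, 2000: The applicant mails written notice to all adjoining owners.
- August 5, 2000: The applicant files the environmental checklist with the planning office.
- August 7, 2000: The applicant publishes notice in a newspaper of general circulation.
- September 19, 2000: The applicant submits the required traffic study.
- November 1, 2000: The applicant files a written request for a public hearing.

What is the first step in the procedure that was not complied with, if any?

(1) due by January 23, 2000 + 20 days = February 12, 2000; done January 24, 2000 — timely.
(2) the permitted window runs from January 24, 2000 + 14 = February 7, 2000 to January 24, 2000 + 28 = February 21, 2000; done February 20, 2000 — within the window.
(3) due by March 11, 2000 + 45 days = April 25, 2000; done April 24, 2000 — timely.
(4) due by May 11, 2000 + 87 days = August 6, 2000; completed August 5, 2000, before the deadline.
(5) due by August 5, 2000 + 7 days = August 12, 2000; August 7, 2000 is within that limit.
(6) permitted from August 7, 2000 + 40 days = September 16, 2000 onward; September 19, 2000 is on or after that date.
(7) due by September 19, 2000 + 45 days = November 3, 2000; done November 1, 2000 — timely.

None — every step was satisfied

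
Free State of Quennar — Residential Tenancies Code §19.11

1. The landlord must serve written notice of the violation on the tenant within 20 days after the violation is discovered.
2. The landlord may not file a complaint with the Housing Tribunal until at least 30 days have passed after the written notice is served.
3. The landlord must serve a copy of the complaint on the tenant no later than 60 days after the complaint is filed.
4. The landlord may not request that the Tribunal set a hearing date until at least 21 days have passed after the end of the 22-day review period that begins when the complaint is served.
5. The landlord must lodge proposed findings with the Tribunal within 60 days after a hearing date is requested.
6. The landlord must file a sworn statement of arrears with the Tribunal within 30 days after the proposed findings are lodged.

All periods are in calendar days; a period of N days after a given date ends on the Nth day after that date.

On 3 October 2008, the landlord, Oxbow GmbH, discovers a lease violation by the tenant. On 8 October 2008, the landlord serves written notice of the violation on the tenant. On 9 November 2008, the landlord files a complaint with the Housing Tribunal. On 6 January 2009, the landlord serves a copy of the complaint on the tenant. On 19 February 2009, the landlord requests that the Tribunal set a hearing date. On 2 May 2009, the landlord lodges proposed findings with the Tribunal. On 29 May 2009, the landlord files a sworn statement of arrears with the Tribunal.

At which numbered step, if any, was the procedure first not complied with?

Step 1: 20 days after 3 October 2008 (when the violation is discovered) is 23 October 2008; 8 October 2008 is within that limit.
Step 2: the earliest permitted date is 30 days after 8 October 2008 (when the written notice is served), i.e. 7 November 2008; done 9 November 2008, after the minimum wait.
Step 3: 60 days after 9 November 2008 (when the complaint is filed) is 8 January 2009; done 6 January 2009 — timely.
Step 4: the earliest permitted date is 21 days after 28 January 2009 (end of the 22-day review period, which began when the complaint is served on 6 January 2009), i.e. 18 February 2009; 19 February 2009 is on or after that date.
Step 5: 60 days after 19 February 2009 (when a hearing date is requested) is 20 April 2009; 2 May 2009 misses that deadline by 12 days.

Step 5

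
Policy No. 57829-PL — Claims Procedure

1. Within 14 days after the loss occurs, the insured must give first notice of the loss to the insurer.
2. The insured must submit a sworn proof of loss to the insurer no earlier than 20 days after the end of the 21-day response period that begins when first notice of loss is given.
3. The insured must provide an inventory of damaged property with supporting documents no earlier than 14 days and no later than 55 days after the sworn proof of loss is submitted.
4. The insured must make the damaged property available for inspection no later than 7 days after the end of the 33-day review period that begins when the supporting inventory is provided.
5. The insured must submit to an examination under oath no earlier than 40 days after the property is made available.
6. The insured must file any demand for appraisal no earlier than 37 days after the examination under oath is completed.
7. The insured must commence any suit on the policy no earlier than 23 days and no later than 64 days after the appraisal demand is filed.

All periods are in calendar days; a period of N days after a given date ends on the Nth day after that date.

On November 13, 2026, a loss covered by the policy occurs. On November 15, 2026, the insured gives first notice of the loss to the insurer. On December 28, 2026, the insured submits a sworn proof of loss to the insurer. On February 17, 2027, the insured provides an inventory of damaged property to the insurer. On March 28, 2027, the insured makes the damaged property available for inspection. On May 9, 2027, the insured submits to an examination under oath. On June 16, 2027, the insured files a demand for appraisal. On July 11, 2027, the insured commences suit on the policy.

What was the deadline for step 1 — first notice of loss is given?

Step 1 runs from November 13, 2026, when the loss occurs. 14 days after November 13, 2026 is November 27, 2026.

November 27, 2026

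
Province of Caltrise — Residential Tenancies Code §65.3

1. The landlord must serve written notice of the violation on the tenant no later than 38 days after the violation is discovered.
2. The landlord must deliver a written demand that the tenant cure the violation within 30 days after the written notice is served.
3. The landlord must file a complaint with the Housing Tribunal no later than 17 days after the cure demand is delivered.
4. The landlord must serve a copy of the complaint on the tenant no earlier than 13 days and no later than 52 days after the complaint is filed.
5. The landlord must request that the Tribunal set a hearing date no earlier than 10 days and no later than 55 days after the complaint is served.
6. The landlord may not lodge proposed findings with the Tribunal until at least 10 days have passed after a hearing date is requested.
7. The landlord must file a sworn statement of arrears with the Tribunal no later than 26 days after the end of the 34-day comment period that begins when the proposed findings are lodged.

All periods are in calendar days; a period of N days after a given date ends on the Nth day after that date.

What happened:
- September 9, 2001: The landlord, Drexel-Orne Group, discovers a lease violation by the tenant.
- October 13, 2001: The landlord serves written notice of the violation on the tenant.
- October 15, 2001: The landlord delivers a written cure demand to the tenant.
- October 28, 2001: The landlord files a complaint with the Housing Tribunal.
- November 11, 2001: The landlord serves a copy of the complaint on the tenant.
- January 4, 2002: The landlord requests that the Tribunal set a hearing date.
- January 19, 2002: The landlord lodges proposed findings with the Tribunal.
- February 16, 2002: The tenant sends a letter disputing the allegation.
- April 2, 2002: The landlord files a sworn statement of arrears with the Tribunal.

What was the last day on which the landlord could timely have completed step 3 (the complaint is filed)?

Step 3 runs from October 15, 2001, when the cure demand is delivered. 17 days after October 15, 2001 is November 1, 2001.

November 1, 2001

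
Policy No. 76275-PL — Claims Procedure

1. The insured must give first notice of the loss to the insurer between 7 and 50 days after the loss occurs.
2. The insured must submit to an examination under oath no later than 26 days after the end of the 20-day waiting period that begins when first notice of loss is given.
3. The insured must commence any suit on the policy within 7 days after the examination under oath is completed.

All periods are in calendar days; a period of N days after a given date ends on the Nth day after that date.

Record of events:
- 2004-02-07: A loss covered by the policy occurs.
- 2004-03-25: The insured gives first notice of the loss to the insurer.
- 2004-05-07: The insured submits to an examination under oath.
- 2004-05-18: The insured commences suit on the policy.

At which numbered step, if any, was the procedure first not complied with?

Step 1: the window is 7–50 days after 2004-02-07 (when the loss occurs), so 2004-02-14 through 2004-03-28; done 2004-03-25, which is between those dates.
Step 2: 26 days after 2004-04-14 (end of the 20-day waiting period, which began when first notice of loss is given on 2004-03-25) is 2004-05-10; done 2004-05-07 — timely.
Step 3: 7 days after 2004-05-07 (when the examination under oath is completed) is 2004-05-14; 2004-05-18 misses that deadline by 4 days.

Step 3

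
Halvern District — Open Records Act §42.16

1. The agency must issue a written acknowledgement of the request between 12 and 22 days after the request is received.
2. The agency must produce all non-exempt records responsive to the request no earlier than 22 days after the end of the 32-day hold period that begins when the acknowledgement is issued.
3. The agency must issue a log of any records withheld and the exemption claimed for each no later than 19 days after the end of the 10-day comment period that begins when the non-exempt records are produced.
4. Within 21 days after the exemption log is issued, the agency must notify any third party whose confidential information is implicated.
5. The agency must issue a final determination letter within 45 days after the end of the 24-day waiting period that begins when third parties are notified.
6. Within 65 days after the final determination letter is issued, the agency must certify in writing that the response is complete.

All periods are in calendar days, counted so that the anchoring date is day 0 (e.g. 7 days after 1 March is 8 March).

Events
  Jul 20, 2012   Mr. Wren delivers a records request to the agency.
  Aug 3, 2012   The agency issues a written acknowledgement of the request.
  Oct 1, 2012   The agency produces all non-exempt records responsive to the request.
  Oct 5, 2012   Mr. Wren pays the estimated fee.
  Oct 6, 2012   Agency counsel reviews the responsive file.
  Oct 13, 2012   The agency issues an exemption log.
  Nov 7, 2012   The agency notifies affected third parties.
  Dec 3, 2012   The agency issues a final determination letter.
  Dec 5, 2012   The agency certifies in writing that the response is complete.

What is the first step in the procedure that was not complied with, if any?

(1) the permitted window runs from Jul 20, 2012 + 12 = Aug 1, 2012 to Jul 20, 2012 + 22 = Aug 11, 2012; Aug 3, 2012 falls inside that range.
(2) permitted from Sep 4, 2012 + 22 days = Sep 26, 2012 onward; done Oct 1, 2012, after the minimum wait.
(3) due by Oct 11, 2012 + 19 days = Oct 30, 2012; Oct 13, 2012 is within that limit.
(4) due by Oct 13, 2012 + 21 days = Nov 3, 2012; not done until Nov 7, 2012, 4 days after the deadline.
The analysis stops there.

Step 4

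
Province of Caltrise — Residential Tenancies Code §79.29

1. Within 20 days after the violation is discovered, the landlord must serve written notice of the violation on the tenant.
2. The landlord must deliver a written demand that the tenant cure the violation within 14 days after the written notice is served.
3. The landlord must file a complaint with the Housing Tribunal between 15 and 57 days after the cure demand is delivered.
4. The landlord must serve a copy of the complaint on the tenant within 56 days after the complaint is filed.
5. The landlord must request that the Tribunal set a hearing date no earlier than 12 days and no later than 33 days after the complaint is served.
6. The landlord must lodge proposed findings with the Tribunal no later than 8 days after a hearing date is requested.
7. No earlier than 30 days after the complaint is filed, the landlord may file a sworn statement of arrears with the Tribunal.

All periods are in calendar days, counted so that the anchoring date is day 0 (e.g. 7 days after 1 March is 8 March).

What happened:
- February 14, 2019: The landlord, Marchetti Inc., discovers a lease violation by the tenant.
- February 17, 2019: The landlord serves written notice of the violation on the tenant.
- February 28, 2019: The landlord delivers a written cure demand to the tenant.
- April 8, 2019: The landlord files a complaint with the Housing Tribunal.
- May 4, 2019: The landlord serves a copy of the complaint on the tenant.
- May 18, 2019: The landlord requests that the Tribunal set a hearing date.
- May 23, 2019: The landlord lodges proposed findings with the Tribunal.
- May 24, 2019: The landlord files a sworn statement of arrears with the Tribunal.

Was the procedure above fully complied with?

Step 1 — counting 20 days from February 14, 2019 (when the violation is discovered) gives a deadline of March 6, 2019; February 17, 2019 is within that limit.
Step 2 — counting 14 days from February 17, 2019 (when the written notice is served) gives a deadline of March 3, 2019; done February 28, 2019 — timely.
Step 3 — 15 and 57 days from February 28, 2019 (when the cure demand is delivered) are March 15, 2019 and April 26, 2019 respectively; done April 8, 2019, which is between those dates.
Step 4 — counting 56 days from April 8, 2019 (when the complaint is filed) gives a deadline of June 3, 2019; done May 4, 2019 — timely.
Step 5 — 12 and 33 days from May 4, 2019 (when the complaint is served) are May 16, 2019 and June 6, 2019 respectively; May 18, 2019 falls inside that range.
Step 6 — counting 8 days from May 18, 2019 (when a hearing date is requested) gives a deadline of May 26, 2019; completed May 23, 2019, before the deadline.
Step 7 — must wait 30 days from April 8, 2019 (when the complaint is filed), so not before May 8, 2019; done May 24, 2019 — permitted.

Yes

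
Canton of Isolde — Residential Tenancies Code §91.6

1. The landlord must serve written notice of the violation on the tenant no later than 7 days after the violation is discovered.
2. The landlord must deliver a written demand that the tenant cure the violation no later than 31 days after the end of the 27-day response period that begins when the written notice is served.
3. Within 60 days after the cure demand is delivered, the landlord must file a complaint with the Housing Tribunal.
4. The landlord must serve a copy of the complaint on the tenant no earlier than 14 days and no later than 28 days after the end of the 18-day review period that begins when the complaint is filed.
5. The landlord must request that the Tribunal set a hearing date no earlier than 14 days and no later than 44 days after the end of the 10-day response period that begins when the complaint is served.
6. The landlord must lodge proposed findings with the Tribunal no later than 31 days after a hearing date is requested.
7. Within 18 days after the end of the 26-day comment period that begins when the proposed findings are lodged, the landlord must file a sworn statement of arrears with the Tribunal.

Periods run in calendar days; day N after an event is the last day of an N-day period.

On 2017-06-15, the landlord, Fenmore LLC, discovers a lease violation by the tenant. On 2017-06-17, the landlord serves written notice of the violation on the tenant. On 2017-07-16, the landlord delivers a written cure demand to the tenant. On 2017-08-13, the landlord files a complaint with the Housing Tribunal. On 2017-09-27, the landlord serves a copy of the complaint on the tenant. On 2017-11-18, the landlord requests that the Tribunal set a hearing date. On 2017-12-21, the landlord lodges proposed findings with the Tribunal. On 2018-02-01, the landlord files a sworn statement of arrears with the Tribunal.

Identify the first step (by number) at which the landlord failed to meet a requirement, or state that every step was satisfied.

Step 6

Step 1: 7 days after 2017-06-15 (when the violation is discovered) is 2017-06-22; completed 2017-06-17, before the deadline.
Step 2: 31 days after 2017-07-14 (end of the 27-day response period, which began when the written notice is served on 2017-06-17) is 2017-08-14; done 2017-07-16 — timely.
Step 3: 60 days after 2017-07-16 (when the cure demand is delivered) is 2017-09-14; 2017-08-13 is within that limit.
Step 4: the window is 14–28 days after 2017-08-31 (end of the 18-day review period, which began when the complaint is filed on 2017-08-13), so 2017-09-14 through 2017-09-28; 2017-09-27 falls inside that range.
Step 5: the window is 14–44 days after 2017-10-07 (end of the 10-day response period, which began when the complaint is served on 2017-09-27), so 2017-10-21 through 2017-11-20; done 2017-11-18 — within the window.
Step 6: 31 days after 2017-11-18 (when a hearing date is requested) is 2017-12-19; done 2017-12-21 — 2 days late.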